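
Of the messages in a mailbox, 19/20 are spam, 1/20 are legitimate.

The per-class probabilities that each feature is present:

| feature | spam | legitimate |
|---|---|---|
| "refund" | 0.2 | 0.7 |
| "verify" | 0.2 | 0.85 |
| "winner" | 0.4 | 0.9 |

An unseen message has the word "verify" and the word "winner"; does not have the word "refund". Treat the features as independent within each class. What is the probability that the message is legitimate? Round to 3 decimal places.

0.159

spam: 0.95 × (1−0.2) × 0.2 × 0.4 = 0.0608
legitimate: 0.05 × (1−0.7) × 0.85 × 0.9 = 0.011475
P(legitimate | x) = 0.011475 / 0.072275 ≈ 0.159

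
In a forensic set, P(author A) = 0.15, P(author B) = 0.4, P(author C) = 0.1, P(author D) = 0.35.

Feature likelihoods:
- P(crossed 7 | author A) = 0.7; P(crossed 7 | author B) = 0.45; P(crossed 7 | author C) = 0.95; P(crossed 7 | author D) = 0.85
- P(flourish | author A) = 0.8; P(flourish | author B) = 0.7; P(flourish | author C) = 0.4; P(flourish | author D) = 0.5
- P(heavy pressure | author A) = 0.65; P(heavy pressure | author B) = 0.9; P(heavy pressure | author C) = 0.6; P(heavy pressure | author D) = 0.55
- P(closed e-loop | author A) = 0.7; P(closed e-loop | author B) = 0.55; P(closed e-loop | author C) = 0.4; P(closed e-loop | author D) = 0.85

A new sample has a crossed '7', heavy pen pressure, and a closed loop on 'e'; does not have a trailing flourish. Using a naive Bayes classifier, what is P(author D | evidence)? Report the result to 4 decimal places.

author A: 0.15 × 0.7 × (1−0.8) × 0.65 × 0.7 = 0.009555
author B: 0.4 × 0.45 × (1−0.7) × 0.9 × 0.55 = 0.02673
author C: 0.1 × 0.95 × (1−0.4) × 0.6 × 0.4 = 0.01368
author D: 0.35 × 0.85 × (1−0.5) × 0.55 × 0.85 = 0.069540625
P(author D | x) = 0.069540625 / 0.119505625 ≈ 0.5819

0.5819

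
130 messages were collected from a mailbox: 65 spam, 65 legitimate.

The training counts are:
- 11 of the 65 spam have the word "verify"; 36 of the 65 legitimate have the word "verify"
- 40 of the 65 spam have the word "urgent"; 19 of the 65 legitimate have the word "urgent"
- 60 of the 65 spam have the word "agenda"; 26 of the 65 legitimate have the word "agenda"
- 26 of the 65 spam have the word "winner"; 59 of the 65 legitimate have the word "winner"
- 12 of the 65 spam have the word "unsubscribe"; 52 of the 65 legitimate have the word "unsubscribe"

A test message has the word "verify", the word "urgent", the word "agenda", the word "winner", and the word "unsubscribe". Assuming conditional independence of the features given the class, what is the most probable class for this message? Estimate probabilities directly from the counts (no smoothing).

spam: (65/130) × (11/65) × (40/65) × (60/65) × (26/65) × (12/65) ≈ 0.00354946
legitimate: (65/130) × (36/65) × (19/65) × (26/65) × (59/65) × (52/65) ≈ 0.0235119
Highest score → legitimate.

legitimate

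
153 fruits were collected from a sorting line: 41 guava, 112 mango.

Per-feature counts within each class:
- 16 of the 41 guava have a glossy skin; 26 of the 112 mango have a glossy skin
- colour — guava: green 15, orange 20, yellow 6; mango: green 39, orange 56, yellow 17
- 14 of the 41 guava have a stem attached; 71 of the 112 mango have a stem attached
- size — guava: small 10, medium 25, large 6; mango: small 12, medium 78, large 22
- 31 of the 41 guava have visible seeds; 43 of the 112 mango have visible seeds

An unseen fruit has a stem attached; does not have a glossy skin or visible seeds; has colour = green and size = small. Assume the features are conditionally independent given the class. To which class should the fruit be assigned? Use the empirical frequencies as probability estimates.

mango

guava: (41/153) × (25/41) × (15/41) × (14/41) × (10/41) × (10/41) ≈ 0.00121432
mango: (112/153) × (86/112) × (39/112) × (71/112) × (12/112) × (69/112) ≈ 0.00819008
Highest score → mango.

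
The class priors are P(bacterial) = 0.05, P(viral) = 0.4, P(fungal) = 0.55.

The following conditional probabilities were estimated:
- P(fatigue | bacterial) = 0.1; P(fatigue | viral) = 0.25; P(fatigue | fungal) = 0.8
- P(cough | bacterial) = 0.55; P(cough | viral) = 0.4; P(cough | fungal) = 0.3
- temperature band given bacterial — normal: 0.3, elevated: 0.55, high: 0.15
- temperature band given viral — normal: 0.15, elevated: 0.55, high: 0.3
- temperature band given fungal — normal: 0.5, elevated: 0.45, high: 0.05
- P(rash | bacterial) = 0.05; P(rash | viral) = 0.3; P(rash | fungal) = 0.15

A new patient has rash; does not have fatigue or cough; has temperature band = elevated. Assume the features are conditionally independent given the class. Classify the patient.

viral

bacterial: 0.05 × (1−0.1) × (1−0.55) × 0.55 × 0.05 = 0.000556875
viral: 0.4 × (1−0.25) × (1−0.4) × 0.55 × 0.3 = 0.0297
fungal: 0.55 × (1−0.8) × (1−0.3) × 0.45 × 0.15 = 0.0051975
Highest score → viral.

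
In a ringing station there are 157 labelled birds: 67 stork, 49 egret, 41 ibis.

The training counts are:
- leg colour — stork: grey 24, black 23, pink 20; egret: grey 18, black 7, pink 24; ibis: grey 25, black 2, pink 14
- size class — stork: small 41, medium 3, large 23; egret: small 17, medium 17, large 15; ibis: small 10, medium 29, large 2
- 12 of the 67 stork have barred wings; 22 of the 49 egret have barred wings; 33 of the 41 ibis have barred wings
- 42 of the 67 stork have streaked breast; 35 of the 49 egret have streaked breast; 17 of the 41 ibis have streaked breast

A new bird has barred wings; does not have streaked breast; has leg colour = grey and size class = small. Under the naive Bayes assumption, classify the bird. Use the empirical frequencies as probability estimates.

stork: (67/157) × (24/67) × (41/67) × (12/67) × (25/67) ≈ 0.00625162
egret: (49/157) × (18/49) × (17/49) × (22/49) × (14/49) ≈ 0.00510251
ibis: (41/157) × (25/41) × (10/41) × (33/41) × (24/41) ≈ 0.0182984
Highest score → ibis.

ibis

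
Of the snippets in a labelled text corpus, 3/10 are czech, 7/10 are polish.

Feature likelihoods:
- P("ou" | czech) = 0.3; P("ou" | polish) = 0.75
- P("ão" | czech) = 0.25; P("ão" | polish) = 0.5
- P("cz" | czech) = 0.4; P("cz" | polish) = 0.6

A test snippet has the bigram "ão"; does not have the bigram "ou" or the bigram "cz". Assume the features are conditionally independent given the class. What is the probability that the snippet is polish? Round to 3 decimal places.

0.526

czech: 0.3 × (1−0.3) × 0.25 × (1−0.4) = 0.0315
polish: 0.7 × (1−0.75) × 0.5 × (1−0.6) = 0.035
P(polish | x) = 0.035 / 0.0665 ≈ 0.526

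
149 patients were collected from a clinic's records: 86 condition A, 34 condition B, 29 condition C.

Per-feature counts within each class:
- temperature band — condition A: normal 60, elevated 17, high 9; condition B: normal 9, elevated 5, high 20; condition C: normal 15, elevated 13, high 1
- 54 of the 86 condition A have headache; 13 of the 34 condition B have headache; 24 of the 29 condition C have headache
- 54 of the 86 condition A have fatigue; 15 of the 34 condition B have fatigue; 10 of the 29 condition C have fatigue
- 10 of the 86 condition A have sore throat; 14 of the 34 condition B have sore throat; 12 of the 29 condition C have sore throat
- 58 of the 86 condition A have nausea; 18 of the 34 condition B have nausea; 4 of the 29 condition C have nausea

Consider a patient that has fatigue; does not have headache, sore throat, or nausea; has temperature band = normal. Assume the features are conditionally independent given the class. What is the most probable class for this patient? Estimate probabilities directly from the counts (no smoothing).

condition A: (86/149) × (60/86) × (32/86) × (54/86) × (76/86) × (28/86) ≈ 0.0270699
condition B: (34/149) × (9/34) × (21/34) × (15/34) × (20/34) × (16/34) ≈ 0.00455618
condition C: (29/149) × (15/29) × (5/29) × (10/29) × (17/29) × (25/29) ≈ 0.00302463
Highest score → condition A.

condition A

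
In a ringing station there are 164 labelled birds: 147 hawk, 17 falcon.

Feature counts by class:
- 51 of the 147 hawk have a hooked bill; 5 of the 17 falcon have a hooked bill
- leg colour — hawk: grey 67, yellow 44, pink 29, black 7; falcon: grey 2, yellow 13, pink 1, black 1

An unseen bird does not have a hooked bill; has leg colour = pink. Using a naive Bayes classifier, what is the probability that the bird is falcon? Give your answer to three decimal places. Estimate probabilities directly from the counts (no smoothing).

hawk: (147/164) × (96/147) × (29/147) ≈ 0.11548
falcon: (17/164) × (12/17) × (1/17) ≈ 0.00430416
P(falcon | x) = 0.00430416 / 0.11978416 ≈ 0.036

0.036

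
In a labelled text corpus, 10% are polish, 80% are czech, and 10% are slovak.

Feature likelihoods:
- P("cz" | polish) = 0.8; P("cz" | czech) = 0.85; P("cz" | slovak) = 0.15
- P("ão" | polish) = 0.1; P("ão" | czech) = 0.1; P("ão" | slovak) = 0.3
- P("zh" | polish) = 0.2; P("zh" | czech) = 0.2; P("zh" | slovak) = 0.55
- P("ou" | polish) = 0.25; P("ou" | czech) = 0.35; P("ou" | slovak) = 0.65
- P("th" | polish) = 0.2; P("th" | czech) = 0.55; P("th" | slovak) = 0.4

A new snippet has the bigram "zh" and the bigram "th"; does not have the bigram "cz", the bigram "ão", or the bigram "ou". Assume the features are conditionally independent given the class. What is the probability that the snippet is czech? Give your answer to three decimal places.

polish: 0.1 × (1−0.8) × (1−0.1) × 0.2 × (1−0.25) × 0.2 = 0.00054
czech: 0.8 × (1−0.85) × (1−0.1) × 0.2 × (1−0.35) × 0.55 = 0.007722
slovak: 0.1 × (1−0.15) × (1−0.3) × 0.55 × (1−0.65) × 0.4 = 0.0045815
P(czech | x) = 0.007722 / 0.0128435 ≈ 0.601

0.601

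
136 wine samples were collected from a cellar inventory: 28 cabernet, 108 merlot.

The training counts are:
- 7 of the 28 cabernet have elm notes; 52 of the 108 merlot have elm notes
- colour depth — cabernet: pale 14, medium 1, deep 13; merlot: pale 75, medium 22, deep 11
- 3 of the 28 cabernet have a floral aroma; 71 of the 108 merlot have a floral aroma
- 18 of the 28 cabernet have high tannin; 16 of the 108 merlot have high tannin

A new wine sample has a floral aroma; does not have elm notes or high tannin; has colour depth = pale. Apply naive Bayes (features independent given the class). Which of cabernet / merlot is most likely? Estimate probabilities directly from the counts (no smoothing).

merlot

cabernet: (28/136) × (21/28) × (14/28) × (3/28) × (10/28) ≈ 0.00295431
merlot: (108/136) × (56/108) × (75/108) × (71/108) × (92/108) ≈ 0.160135
Highest score → merlot.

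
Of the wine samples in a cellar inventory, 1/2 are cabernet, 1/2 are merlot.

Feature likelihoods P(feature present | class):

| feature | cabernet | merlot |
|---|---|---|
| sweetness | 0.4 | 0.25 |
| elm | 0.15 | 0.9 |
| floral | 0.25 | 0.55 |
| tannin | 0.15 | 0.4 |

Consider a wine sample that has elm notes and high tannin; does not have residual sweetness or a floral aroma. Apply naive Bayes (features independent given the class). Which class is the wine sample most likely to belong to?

cabernet: 0.5 × (1−0.4) × 0.15 × (1−0.25) × 0.15 = 0.0050625
merlot: 0.5 × (1−0.25) × 0.9 × (1−0.55) × 0.4 = 0.06075
Highest score → merlot.

merlot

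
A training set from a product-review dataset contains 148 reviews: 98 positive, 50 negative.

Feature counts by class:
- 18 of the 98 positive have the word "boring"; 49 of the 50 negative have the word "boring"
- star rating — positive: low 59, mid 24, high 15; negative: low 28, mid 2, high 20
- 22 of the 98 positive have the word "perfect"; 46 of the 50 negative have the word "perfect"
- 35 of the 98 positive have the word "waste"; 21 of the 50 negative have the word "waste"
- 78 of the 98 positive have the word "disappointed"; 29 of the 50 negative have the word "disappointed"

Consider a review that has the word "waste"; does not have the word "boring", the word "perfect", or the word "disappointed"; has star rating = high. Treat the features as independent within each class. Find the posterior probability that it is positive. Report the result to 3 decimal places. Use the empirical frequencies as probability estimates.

0.992

positive: (98/148) × (80/98) × (15/98) × (76/98) × (35/98) × (20/98) ≈ 0.00467656
negative: (50/148) × (1/50) × (20/50) × (4/50) × (21/50) × (21/50) ≈ 0.0000381405
P(positive | x) = 0.00467656 / 0.0047147005 ≈ 0.992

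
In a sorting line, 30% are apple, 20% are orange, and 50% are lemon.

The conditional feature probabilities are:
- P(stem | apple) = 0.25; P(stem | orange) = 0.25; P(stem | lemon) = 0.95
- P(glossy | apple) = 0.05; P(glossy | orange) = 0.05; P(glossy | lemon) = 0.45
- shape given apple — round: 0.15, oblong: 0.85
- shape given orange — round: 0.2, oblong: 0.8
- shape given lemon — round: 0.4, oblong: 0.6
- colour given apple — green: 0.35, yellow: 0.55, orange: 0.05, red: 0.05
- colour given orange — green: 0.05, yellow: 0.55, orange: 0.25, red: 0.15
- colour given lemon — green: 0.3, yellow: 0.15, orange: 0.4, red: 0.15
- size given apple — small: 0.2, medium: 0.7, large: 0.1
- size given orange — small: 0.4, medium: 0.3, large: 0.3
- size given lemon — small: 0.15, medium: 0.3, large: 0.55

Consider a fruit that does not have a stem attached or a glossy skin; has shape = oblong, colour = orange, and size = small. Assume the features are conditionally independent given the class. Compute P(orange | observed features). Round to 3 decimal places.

0.831

apple: 0.3 × (1−0.25) × (1−0.05) × 0.85 × 0.05 × 0.2 = 0.001816875
orange: 0.2 × (1−0.25) × (1−0.05) × 0.8 × 0.25 × 0.4 = 0.0114
lemon: 0.5 × (1−0.95) × (1−0.45) × 0.6 × 0.4 × 0.15 = 0.000495
P(orange | x) = 0.0114 / 0.013711875 ≈ 0.831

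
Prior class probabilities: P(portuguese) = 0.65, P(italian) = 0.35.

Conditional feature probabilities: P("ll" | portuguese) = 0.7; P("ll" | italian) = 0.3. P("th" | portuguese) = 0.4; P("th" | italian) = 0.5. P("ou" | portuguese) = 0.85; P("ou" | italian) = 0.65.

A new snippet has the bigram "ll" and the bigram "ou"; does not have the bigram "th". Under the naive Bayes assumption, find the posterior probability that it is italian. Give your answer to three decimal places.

0.128

portuguese: 0.65 × 0.7 × (1−0.4) × 0.85 = 0.23205
italian: 0.35 × 0.3 × (1−0.5) × 0.65 = 0.034125
P(italian | x) = 0.034125 / 0.266175 ≈ 0.128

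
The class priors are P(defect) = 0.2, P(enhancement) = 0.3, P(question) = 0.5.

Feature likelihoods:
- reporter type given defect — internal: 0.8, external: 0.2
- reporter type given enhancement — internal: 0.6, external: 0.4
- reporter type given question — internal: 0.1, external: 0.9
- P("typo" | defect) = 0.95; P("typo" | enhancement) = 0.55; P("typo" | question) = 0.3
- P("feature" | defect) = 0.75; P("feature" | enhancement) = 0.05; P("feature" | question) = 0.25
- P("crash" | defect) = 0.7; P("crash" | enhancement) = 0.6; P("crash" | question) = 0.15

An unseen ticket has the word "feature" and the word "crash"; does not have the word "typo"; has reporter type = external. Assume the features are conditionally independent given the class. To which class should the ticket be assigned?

defect: 0.2 × 0.2 × (1−0.95) × 0.75 × 0.7 = 0.00105
enhancement: 0.3 × 0.4 × (1−0.55) × 0.05 × 0.6 = 0.00162
question: 0.5 × 0.9 × (1−0.3) × 0.25 × 0.15 = 0.0118125
Highest score → question.

question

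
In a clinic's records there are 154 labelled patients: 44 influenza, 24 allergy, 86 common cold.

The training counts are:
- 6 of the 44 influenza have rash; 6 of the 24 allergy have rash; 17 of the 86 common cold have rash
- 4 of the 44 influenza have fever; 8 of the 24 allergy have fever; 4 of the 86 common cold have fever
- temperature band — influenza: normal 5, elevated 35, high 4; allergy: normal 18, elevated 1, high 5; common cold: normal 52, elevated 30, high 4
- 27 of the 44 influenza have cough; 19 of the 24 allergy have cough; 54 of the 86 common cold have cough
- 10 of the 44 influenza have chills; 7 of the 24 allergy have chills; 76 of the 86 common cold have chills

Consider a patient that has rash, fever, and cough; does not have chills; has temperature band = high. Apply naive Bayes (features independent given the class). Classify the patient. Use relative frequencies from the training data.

influenza: (44/154) × (6/44) × (4/44) × (4/44) × (27/44) × (34/44) ≈ 0.00015268
allergy: (24/154) × (6/24) × (8/24) × (5/24) × (19/24) × (17/24) ≈ 0.00151722
common cold: (86/154) × (17/86) × (4/86) × (4/86) × (54/86) × (10/86) ≈ 0.0000174361
Highest score → allergy.

allergy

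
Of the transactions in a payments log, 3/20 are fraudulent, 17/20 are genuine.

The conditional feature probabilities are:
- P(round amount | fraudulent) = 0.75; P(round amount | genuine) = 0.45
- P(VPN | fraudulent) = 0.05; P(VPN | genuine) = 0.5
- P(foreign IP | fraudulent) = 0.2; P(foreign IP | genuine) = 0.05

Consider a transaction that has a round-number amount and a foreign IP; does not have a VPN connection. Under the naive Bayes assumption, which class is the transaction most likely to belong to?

fraudulent: 0.15 × 0.75 × (1−0.05) × 0.2 = 0.021375
genuine: 0.85 × 0.45 × (1−0.5) × 0.05 = 0.0095625
Highest score → fraudulent.

fraudulent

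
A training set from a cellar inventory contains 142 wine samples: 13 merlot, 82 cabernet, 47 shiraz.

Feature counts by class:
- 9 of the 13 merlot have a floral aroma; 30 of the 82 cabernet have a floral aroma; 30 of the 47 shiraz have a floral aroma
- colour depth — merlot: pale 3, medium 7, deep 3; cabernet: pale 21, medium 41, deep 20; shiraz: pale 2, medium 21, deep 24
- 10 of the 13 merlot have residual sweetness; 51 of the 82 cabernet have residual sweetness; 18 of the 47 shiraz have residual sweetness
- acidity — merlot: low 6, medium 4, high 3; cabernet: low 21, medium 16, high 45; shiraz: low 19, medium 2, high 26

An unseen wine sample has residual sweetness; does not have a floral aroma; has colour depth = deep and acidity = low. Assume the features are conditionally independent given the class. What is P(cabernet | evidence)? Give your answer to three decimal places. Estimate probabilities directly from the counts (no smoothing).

merlot: (13/142) × (4/13) × (3/13) × (10/13) × (6/13) ≈ 0.00230788
cabernet: (82/142) × (52/82) × (20/82) × (51/82) × (21/82) ≈ 0.0142263
shiraz: (47/142) × (17/47) × (24/47) × (18/47) × (19/47) ≈ 0.00946465
P(cabernet | x) = 0.0142263 / 0.02599883 ≈ 0.547

0.547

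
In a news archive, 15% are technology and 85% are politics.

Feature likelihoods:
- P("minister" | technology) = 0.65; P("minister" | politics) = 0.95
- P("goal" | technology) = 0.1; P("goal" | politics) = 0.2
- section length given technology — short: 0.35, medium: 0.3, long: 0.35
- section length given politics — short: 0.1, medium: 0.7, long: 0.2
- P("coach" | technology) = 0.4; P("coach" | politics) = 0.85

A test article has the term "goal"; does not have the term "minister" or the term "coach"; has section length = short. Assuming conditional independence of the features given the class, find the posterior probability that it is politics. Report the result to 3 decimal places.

technology: 0.15 × (1−0.65) × 0.1 × 0.35 × (1−0.4) = 0.0011025
politics: 0.85 × (1−0.95) × 0.2 × 0.1 × (1−0.85) = 0.0001275
P(politics | x) = 0.0001275 / 0.00123 ≈ 0.104

0.104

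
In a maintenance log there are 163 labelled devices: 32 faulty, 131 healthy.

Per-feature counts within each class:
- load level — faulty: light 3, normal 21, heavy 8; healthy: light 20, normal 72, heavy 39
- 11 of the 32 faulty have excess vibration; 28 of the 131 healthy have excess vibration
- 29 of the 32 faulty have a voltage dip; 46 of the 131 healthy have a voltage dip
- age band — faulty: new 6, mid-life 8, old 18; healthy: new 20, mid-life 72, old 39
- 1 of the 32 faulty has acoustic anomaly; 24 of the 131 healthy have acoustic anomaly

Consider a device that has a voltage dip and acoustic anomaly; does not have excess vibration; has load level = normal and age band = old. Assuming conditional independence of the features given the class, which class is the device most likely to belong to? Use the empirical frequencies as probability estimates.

faulty: (32/163) × (21/32) × (21/32) × (29/32) × (18/32) × (1/32) ≈ 0.00134686
healthy: (131/163) × (72/131) × (103/131) × (46/131) × (39/131) × (24/131) ≈ 0.00665167
Highest score → healthy.

healthy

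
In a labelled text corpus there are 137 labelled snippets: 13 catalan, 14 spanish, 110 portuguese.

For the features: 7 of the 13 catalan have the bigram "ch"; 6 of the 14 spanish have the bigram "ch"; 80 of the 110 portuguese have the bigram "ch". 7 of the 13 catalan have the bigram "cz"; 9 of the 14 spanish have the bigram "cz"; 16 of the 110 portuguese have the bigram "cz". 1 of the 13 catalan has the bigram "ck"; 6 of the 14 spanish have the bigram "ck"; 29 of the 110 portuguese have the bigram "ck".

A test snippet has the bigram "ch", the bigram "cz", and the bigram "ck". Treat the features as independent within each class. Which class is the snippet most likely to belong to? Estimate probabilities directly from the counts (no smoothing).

catalan: (13/137) × (7/13) × (7/13) × (1/13) ≈ 0.00211636
spanish: (14/137) × (6/14) × (9/14) × (6/14) ≈ 0.0120661
portuguese: (110/137) × (80/110) × (16/110) × (29/110) ≈ 0.0223925
Highest score → portuguese.

portuguese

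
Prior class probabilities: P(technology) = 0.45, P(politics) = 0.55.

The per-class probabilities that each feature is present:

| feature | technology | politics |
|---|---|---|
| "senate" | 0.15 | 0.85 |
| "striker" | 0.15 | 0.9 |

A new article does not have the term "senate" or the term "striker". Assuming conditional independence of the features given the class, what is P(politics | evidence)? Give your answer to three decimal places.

technology: 0.45 × (1−0.15) × (1−0.15) = 0.325125
politics: 0.55 × (1−0.85) × (1−0.9) = 0.00825
P(politics | x) = 0.00825 / 0.333375 ≈ 0.025

0.025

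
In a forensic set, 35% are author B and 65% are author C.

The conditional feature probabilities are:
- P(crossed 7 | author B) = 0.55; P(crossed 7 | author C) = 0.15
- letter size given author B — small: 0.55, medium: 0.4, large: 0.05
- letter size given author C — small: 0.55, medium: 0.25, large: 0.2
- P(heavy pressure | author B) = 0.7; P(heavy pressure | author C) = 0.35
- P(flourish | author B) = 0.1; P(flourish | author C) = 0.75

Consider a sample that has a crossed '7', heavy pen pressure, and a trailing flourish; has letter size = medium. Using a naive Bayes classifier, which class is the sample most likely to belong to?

author B: 0.35 × 0.55 × 0.4 × 0.7 × 0.1 = 0.00539
author C: 0.65 × 0.15 × 0.25 × 0.35 × 0.75 = 0.0063984375
Highest score → author C.

author C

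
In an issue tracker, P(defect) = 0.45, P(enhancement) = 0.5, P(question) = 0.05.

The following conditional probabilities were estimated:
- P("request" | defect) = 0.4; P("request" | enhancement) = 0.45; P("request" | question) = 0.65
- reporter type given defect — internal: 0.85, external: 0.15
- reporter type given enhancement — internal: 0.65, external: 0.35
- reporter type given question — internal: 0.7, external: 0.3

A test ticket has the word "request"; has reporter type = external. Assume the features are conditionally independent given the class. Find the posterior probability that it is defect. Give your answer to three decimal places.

defect: 0.45 × 0.4 × 0.15 = 0.027
enhancement: 0.5 × 0.45 × 0.35 = 0.07875
question: 0.05 × 0.65 × 0.3 = 0.00975
P(defect | x) = 0.027 / 0.1155 ≈ 0.234

0.234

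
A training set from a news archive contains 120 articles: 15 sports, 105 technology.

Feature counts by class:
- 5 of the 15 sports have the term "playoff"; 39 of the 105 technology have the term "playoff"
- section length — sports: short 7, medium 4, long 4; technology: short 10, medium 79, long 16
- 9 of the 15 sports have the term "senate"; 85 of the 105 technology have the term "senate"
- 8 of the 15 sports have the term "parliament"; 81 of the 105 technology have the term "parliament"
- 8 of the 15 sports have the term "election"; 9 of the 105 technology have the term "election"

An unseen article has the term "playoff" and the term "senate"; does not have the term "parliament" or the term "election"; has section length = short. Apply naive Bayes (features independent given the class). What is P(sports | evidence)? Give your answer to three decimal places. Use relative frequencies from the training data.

sports: (15/120) × (5/15) × (7/15) × (9/15) × (7/15) × (7/15) ≈ 0.00254074
technology: (105/120) × (39/105) × (10/105) × (85/105) × (24/105) × (96/105) ≈ 0.00523634
P(sports | x) = 0.00254074 / 0.00777708 ≈ 0.327

0.327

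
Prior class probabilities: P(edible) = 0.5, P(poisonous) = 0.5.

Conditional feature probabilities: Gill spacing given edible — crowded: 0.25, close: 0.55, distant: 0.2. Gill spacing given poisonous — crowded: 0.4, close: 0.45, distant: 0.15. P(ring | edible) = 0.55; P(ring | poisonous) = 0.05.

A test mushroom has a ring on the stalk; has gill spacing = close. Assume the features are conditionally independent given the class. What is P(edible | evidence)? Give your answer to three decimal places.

edible: 0.5 × 0.55 × 0.55 = 0.15125
poisonous: 0.5 × 0.45 × 0.05 = 0.01125
P(edible | x) = 0.15125 / 0.1625 ≈ 0.931

0.931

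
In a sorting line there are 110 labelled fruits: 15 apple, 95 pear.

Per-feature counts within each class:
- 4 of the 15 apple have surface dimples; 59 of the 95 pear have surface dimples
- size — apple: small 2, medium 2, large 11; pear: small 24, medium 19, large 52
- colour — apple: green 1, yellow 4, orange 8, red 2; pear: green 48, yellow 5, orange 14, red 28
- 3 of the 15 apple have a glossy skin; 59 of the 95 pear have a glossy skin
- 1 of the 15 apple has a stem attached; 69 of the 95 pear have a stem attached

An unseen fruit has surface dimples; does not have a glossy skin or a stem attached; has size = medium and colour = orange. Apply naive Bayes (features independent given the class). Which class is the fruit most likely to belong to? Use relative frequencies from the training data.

apple

apple: (15/110) × (4/15) × (2/15) × (8/15) × (12/15) × (14/15) ≈ 0.00193077
pear: (95/110) × (59/95) × (19/95) × (14/95) × (36/95) × (26/95) ≈ 0.00163954
Highest score → apple.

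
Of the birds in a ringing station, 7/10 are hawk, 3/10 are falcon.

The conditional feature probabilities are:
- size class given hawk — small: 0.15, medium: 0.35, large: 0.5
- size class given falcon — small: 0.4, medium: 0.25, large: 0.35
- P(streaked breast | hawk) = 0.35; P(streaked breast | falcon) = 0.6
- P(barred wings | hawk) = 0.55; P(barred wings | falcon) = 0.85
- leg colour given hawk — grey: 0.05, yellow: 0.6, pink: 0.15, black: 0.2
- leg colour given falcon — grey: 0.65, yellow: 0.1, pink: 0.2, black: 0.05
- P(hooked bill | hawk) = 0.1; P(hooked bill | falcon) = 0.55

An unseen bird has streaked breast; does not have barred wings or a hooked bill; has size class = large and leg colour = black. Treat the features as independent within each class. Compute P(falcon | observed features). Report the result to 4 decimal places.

0.0210

hawk: 0.7 × 0.5 × 0.35 × (1−0.55) × 0.2 × (1−0.1) = 0.0099225
falcon: 0.3 × 0.35 × 0.6 × (1−0.85) × 0.05 × (1−0.55) = 0.000212625
P(falcon | x) = 0.000212625 / 0.010135125 ≈ 0.0210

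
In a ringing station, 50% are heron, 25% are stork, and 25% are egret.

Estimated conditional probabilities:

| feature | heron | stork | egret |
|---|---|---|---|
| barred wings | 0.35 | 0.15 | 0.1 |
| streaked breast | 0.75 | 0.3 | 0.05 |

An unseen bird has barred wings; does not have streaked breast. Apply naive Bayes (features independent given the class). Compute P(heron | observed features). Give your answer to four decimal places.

heron: 0.5 × 0.35 × (1−0.75) = 0.04375
stork: 0.25 × 0.15 × (1−0.3) = 0.02625
egret: 0.25 × 0.1 × (1−0.05) = 0.02375
P(heron | x) = 0.04375 / 0.09375 ≈ 0.4667

0.4667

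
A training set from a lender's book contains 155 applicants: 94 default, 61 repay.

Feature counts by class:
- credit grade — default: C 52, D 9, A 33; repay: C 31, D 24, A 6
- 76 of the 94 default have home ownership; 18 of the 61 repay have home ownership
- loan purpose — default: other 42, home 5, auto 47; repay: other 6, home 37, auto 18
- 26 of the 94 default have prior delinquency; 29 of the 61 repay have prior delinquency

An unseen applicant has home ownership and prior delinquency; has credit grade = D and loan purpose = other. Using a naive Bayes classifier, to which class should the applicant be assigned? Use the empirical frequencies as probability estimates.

default

default: (94/155) × (9/94) × (76/94) × (42/94) × (26/94) ≈ 0.00580181
repay: (61/155) × (24/61) × (18/61) × (6/61) × (29/61) ≈ 0.00213654
Highest score → default.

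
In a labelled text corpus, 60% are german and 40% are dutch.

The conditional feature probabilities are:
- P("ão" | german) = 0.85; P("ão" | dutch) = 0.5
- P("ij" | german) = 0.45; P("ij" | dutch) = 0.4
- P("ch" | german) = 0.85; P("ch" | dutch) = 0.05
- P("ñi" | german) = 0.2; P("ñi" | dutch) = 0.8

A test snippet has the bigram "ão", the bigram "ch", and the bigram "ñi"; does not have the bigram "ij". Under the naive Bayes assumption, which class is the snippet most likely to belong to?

german: 0.6 × 0.85 × (1−0.45) × 0.85 × 0.2 = 0.047685
dutch: 0.4 × 0.5 × (1−0.4) × 0.05 × 0.8 = 0.0048
Highest score → german.

german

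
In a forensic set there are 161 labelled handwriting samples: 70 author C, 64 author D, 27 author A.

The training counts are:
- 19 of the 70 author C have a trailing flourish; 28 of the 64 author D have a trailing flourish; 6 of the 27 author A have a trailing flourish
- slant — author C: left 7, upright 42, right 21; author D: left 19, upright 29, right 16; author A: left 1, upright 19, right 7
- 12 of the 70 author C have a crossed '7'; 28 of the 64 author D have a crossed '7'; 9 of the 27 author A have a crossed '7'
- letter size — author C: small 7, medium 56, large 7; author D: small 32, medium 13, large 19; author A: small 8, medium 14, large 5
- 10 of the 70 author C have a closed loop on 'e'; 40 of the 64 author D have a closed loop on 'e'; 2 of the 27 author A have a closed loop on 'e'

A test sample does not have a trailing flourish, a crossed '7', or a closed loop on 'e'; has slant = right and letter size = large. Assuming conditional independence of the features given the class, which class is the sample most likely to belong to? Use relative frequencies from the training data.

author C

author C: (70/161) × (51/70) × (21/70) × (58/70) × (7/70) × (60/70) ≈ 0.00674914
author D: (64/161) × (36/64) × (16/64) × (36/64) × (19/64) × (24/64) ≈ 0.00350061
author A: (27/161) × (21/27) × (7/27) × (18/27) × (5/27) × (25/27) ≈ 0.00386562
Highest score → author C.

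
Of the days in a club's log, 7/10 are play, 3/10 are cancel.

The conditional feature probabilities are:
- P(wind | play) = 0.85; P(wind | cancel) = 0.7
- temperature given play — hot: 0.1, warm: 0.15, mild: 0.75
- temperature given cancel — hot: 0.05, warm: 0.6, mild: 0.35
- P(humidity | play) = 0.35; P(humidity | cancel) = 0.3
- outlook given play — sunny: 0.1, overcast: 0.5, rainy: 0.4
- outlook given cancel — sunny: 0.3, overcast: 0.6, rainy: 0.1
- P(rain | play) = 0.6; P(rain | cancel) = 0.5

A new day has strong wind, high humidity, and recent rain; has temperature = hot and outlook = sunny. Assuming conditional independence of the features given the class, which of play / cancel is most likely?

play: 0.7 × 0.85 × 0.1 × 0.35 × 0.1 × 0.6 = 0.0012495
cancel: 0.3 × 0.7 × 0.05 × 0.3 × 0.3 × 0.5 = 0.0004725
Highest score → play.

play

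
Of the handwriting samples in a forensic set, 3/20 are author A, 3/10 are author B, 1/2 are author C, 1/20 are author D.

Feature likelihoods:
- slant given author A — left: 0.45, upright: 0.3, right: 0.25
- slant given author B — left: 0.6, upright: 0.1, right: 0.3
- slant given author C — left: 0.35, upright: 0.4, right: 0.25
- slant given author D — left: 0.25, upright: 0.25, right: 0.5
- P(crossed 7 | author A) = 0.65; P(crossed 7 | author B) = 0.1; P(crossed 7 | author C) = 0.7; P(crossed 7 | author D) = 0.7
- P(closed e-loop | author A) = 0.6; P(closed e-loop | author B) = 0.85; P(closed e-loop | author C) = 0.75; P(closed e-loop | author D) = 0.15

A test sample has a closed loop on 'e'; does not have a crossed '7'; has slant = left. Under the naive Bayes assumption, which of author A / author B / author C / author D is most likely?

author B

author A: 0.15 × 0.45 × (1−0.65) × 0.6 = 0.014175
author B: 0.3 × 0.6 × (1−0.1) × 0.85 = 0.1377
author C: 0.5 × 0.35 × (1−0.7) × 0.75 = 0.039375
author D: 0.05 × 0.25 × (1−0.7) × 0.15 = 0.0005625
Highest score → author B.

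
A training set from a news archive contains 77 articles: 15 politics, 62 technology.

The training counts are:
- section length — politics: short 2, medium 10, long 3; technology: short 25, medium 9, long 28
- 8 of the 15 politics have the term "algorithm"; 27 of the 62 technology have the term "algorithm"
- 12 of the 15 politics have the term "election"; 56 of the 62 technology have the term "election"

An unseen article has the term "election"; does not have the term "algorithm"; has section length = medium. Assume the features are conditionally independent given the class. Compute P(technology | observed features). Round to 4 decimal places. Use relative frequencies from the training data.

0.5514

politics: (15/77) × (10/15) × (7/15) × (12/15) ≈ 0.0484848
technology: (62/77) × (9/62) × (35/62) × (56/62) ≈ 0.059597
P(technology | x) = 0.059597 / 0.1080818 ≈ 0.5514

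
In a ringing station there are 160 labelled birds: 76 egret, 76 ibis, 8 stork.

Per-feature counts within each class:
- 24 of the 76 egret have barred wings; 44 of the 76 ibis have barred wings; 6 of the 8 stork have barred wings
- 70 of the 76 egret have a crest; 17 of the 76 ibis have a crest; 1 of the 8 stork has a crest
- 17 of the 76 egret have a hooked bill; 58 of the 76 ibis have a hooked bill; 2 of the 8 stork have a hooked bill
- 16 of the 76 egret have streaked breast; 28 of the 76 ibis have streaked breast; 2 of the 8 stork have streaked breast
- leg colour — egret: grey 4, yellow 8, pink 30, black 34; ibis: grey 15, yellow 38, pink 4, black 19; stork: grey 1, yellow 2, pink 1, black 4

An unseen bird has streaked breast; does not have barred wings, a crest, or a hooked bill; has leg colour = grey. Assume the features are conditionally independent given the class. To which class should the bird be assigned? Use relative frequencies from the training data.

egret: (76/160) × (52/76) × (6/76) × (59/76) × (16/76) × (4/76) ≈ 0.000220705
ibis: (76/160) × (32/76) × (59/76) × (18/76) × (28/76) × (15/76) ≈ 0.00267393
stork: (8/160) × (2/8) × (7/8) × (6/8) × (2/8) × (1/8) = 0.00025634765625
Highest score → ibis.

ibis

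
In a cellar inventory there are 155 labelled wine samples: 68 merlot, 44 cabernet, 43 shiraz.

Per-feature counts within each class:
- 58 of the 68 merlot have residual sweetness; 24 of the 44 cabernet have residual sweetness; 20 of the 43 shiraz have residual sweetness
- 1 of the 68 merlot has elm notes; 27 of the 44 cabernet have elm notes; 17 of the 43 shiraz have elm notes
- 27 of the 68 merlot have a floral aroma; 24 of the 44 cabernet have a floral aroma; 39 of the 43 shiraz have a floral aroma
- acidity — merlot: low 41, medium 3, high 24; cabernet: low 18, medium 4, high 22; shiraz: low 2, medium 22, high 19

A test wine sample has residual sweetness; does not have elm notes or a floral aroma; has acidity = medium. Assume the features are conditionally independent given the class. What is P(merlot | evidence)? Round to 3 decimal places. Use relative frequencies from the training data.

merlot: (68/155) × (58/68) × (67/68) × (41/68) × (3/68) ≈ 0.0098073
cabernet: (44/155) × (24/44) × (17/44) × (20/44) × (4/44) ≈ 0.00247207
shiraz: (43/155) × (20/43) × (26/43) × (4/43) × (22/43) ≈ 0.00371321
P(merlot | x) = 0.0098073 / 0.01599258 ≈ 0.613

0.613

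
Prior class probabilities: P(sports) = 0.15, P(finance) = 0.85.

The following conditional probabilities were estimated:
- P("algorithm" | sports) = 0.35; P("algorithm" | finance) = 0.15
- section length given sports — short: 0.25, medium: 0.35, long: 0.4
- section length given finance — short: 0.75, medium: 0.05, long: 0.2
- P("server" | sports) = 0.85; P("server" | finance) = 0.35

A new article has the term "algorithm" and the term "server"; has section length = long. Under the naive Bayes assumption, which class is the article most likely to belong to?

sports: 0.15 × 0.35 × 0.4 × 0.85 = 0.01785
finance: 0.85 × 0.15 × 0.2 × 0.35 = 0.008925
Highest score → sports.

sports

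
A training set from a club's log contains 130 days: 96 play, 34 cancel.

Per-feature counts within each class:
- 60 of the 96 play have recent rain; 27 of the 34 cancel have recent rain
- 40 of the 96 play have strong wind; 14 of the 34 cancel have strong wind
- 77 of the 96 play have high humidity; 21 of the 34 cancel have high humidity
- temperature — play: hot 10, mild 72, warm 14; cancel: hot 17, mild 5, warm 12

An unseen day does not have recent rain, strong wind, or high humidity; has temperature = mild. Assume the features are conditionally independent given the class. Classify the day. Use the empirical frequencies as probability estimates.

play

play: (96/130) × (36/96) × (56/96) × (19/96) × (72/96) ≈ 0.0239784
cancel: (34/130) × (7/34) × (20/34) × (13/34) × (5/34) ≈ 0.00178099
Highest score → play.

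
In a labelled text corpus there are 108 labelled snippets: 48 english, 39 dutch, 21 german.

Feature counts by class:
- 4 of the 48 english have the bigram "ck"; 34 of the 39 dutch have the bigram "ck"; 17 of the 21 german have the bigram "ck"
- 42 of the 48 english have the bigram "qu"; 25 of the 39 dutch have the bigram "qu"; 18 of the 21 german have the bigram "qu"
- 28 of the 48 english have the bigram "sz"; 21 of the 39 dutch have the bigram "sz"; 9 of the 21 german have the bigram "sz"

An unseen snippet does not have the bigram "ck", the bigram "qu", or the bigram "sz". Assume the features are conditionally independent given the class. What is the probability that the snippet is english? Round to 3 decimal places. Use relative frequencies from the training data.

0.665

english: (48/108) × (44/48) × (6/48) × (20/48) ≈ 0.0212191
dutch: (39/108) × (5/39) × (14/39) × (18/39) ≈ 0.00767039
german: (21/108) × (4/21) × (3/21) × (12/21) ≈ 0.00302343
P(english | x) = 0.0212191 / 0.03191292 ≈ 0.665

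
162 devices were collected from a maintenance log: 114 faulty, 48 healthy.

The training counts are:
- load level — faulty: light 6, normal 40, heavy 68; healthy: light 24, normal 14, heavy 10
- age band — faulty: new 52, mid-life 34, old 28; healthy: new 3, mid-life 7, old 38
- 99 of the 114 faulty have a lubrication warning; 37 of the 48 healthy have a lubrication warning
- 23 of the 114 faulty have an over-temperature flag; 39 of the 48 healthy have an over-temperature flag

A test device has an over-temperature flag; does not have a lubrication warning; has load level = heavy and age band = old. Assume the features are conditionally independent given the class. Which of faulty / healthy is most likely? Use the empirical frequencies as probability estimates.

faulty: (114/162) × (68/114) × (28/114) × (15/114) × (23/114) ≈ 0.00273688
healthy: (48/162) × (10/48) × (38/48) × (11/48) × (39/48) ≈ 0.00909918
Highest score → healthy.

healthy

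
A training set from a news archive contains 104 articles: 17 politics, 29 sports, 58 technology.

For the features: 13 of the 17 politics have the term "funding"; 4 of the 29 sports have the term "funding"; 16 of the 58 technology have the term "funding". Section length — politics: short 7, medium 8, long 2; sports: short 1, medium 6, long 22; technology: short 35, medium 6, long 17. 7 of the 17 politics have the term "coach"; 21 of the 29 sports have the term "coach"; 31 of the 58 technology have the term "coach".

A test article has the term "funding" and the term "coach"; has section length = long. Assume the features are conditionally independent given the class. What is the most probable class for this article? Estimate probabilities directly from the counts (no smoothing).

politics: (17/104) × (13/17) × (2/17) × (7/17) ≈ 0.00605536
sports: (29/104) × (4/29) × (22/29) × (21/29) ≈ 0.0211287
technology: (58/104) × (16/58) × (17/58) × (31/58) ≈ 0.0241013
Highest score → technology.

technology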